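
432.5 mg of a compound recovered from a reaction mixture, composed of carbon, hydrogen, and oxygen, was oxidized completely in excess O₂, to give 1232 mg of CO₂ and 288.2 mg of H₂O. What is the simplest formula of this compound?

mol C = 1.232 g CO₂ ÷ 44.009 g/mol = 0.027994 mol
mol H = 2 × 0.2882 g H₂O ÷ 18.015 g/mol = 0.031996 mol
mass O = 0.4325 − (0.33624 + 0.032252) = 0.064009 g → mol O = 0.064009 ÷ 15.999 = 0.0040008 mol
Divide by the smallest (0.0040008 mol): C 6.997, H 7.997, O 1.000

C7H8O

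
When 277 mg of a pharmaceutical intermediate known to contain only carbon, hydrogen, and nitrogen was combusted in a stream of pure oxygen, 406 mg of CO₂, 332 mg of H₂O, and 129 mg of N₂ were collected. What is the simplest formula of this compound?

mol C = 0.406 g CO₂ ÷ 44.009 g/mol = 0.009225 mol
mol H = 2 × 0.332 g H₂O ÷ 18.015 g/mol = 0.03686 mol
mol N = 2 × 0.129 g N₂ ÷ 28.014 g/mol = 0.009210 mol
Divide by the smallest (0.009210 mol): C 1.002, H 4.002, N 1.000

CH4N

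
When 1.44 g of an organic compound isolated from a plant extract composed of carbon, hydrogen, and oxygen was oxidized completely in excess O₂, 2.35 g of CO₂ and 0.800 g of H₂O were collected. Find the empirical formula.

C6H10O5

mol C = 2.35 g CO₂ ÷ 44.009 g/mol = 0.05340 mol
mol H = 2 × 0.800 g H₂O ÷ 18.015 g/mol = 0.08881 mol
mass O = 1.44 − (0.6414 + 0.08953) = 0.7091 g → mol O = 0.7091 ÷ 15.999 = 0.04432 mol
Divide by the smallest (0.04432 mol): C 1.205, H 2.004, O 1.000
Multiplying each by 5 gives whole numbers: C 6.02, H 10.02, O 5.00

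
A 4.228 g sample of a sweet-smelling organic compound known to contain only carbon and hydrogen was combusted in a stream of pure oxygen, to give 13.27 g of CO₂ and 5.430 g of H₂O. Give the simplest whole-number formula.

mol C = 13.27 g CO₂ ÷ 44.009 g/mol = 0.30153 mol
mol H = 2 × 5.430 g H₂O ÷ 18.015 g/mol = 0.60283 mol
Divide by the smallest (0.30153 mol): C 1.000, H 1.999

CH2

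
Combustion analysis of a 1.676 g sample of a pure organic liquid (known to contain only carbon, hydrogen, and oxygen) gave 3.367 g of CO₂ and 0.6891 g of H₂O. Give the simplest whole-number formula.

C9H9O5

mol C = 3.367 g CO₂ ÷ 44.009 g/mol = 0.076507 mol
mol H = 2 × 0.6891 g H₂O ÷ 18.015 g/mol = 0.076503 mol
mass O = 1.676 − (0.91893 + 0.077115) = 0.67996 g → mol O = 0.67996 ÷ 15.999 = 0.042500 mol
Divide by the smallest (0.042500 mol): C 1.800, H 1.800, O 1.000
Multiplying each by 5 gives whole numbers: C 9.00, H 9.00, O 5.00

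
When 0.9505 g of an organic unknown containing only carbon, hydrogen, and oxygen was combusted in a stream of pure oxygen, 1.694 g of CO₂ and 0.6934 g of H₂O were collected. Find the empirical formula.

C3H6O2

mol C = 1.694 g CO₂ ÷ 44.009 g/mol = 0.038492 mol
mol H = 2 × 0.6934 g H₂O ÷ 18.015 g/mol = 0.076980 mol
mass O = 0.9505 − (0.46233 + 0.077596) = 0.41057 g → mol O = 0.41057 ÷ 15.999 = 0.025663 mol
Divide by the smallest (0.025663 mol): C 1.500, H 3.000, O 1.000
Multiplying each by 2 gives whole numbers: C 3.00, H 6.00, O 2.00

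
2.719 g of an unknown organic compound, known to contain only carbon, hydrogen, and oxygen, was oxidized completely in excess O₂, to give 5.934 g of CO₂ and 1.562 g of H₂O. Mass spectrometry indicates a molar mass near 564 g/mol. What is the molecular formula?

C28H36O12

mol C = 5.934 g CO₂ ÷ 44.009 g/mol = 0.13484 mol
mol H = 2 × 1.562 g H₂O ÷ 18.015 g/mol = 0.17341 mol
mass O = 2.719 − (1.6195 + 0.17480) = 0.92469 g → mol O = 0.92469 ÷ 15.999 = 0.057796 mol
Divide by the smallest (0.057796 mol): C 2.333, H 3.000, O 1.000
Multiplying each by 3 gives whole numbers: C 7.00, H 9.00, O 3.00
Empirical formula: C7H9O3
Empirical-formula mass = 141.15 g/mol; 564 ÷ 141.15 ≈ 4, so the molecular formula is C28H36O12.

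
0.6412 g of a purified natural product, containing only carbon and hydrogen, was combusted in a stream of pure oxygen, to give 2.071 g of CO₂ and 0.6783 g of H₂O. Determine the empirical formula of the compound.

C5H8

mol C = 2.071 g CO₂ ÷ 44.009 g/mol = 0.047059 mol
mol H = 2 × 0.6783 g H₂O ÷ 18.015 g/mol = 0.075304 mol
Divide by the smallest (0.047059 mol): C 1.000, H 1.600
Multiplying each by 5 gives whole numbers: C 5.00, H 8.00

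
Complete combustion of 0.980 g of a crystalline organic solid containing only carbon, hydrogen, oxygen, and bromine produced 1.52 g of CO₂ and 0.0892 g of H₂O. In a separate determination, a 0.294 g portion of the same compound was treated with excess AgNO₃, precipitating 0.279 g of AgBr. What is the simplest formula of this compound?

mol C = 1.52 g CO₂ ÷ 44.009 g/mol = 0.03454 mol
mol H = 2 × 0.0892 g H₂O ÷ 18.015 g/mol = 0.009903 mol
From the AgBr data: mol Br per gram of compound = (0.279 ÷ 187.772) ÷ 0.294 = 0.005054 mol/g, so in the 0.980 g combustion sample mol Br = 0.004953 mol
mass O = 0.980 − (0.4148 + 0.009982 + 0.3957) = 0.1594 g → mol O = 0.1594 ÷ 15.999 = 0.009965 mol
Divide by the smallest (0.004953 mol): C 6.973, H 1.999, Br 1.000, O 2.012

C7H2BrO2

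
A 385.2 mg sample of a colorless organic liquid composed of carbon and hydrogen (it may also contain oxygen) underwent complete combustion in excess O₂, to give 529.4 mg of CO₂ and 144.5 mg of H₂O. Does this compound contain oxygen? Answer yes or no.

mol C = 0.5294 g CO₂ ÷ 44.009 g/mol = 0.012029 mol
mol H = 2 × 0.1445 g H₂O ÷ 18.015 g/mol = 0.016042 mol
C and H account for only 0.16066 g of the 0.3852 g sample; the remaining 0.22454 g must be oxygen.

yes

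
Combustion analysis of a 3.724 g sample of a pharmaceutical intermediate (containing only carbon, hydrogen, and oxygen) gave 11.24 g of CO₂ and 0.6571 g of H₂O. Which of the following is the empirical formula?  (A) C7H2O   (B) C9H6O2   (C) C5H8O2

mol C = 11.24 g CO₂ ÷ 44.009 g/mol = 0.25540 mol
mol H = 2 × 0.6571 g H₂O ÷ 18.015 g/mol = 0.072950 mol
mass O = 3.724 − (3.0676 + 0.073534) = 0.58283 g → mol O = 0.58283 ÷ 15.999 = 0.036429 mol
Divide by the smallest (0.036429 mol): C 7.011, H 2.003, O 1.000

(A) C7H2O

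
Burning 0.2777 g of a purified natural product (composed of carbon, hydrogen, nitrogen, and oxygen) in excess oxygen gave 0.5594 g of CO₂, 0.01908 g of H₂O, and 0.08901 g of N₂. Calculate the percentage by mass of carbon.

mol C = 0.5594 g CO₂ ÷ 44.009 g/mol = 0.012711 mol
mol H = 2 × 0.01908 g H₂O ÷ 18.015 g/mol = 0.0021182 mol
mol N = 2 × 0.08901 g N₂ ÷ 28.014 g/mol = 0.0063547 mol
mass O = 0.2777 − (0.15267 + 0.0021352 + 0.089010) = 0.033883 g → mol O = 0.033883 ÷ 15.999 = 0.0021178 mol
mass % C = 0.15267 g ÷ 0.2777 g × 100%

54.98%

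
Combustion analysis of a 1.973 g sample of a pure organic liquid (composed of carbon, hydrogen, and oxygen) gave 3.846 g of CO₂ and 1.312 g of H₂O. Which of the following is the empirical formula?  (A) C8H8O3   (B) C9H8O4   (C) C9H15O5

mol C = 3.846 g CO₂ ÷ 44.009 g/mol = 0.087391 mol
mol H = 2 × 1.312 g H₂O ÷ 18.015 g/mol = 0.14566 mol
mass O = 1.973 − (1.0497 + 0.14682) = 0.77652 g → mol O = 0.77652 ÷ 15.999 = 0.048536 mol
Divide by the smallest (0.048536 mol): C 1.801, H 3.001, O 1.000
Multiplying each by 5 gives whole numbers: C 9.00, H 15.01, O 5.00

(C) C9H15O5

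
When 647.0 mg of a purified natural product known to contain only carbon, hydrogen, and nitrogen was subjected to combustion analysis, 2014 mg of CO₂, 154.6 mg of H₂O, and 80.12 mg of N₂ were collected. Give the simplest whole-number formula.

mol C = 2.014 g CO₂ ÷ 44.009 g/mol = 0.045763 mol
mol H = 2 × 0.1546 g H₂O ÷ 18.015 g/mol = 0.017163 mol
mol N = 2 × 0.08012 g N₂ ÷ 28.014 g/mol = 0.0057200 mol
Divide by the smallest (0.0057200 mol): C 8.001, H 3.001, N 1.000

C8H3N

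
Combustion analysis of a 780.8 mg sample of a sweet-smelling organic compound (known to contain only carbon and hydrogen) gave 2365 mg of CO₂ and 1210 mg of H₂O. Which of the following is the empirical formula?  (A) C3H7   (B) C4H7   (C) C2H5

(C) C2H5

mol C = 2.365 g CO₂ ÷ 44.009 g/mol = 0.053739 mol
mol H = 2 × 1.210 g H₂O ÷ 18.015 g/mol = 0.13433 mol
Divide by the smallest (0.053739 mol): C 1.000, H 2.500
Multiplying each by 2 gives whole numbers: C 2.00, H 5.00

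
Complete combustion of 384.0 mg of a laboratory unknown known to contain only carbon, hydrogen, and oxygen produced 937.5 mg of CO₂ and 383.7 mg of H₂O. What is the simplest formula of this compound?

C4H8O

mol C = 0.9375 g CO₂ ÷ 44.009 g/mol = 0.021302 mol
mol H = 2 × 0.3837 g H₂O ÷ 18.015 g/mol = 0.042598 mol
mass O = 0.3840 − (0.25586 + 0.042939) = 0.085198 g → mol O = 0.085198 ÷ 15.999 = 0.0053252 mol
Divide by the smallest (0.0053252 mol): C 4.000, H 7.999, O 1.000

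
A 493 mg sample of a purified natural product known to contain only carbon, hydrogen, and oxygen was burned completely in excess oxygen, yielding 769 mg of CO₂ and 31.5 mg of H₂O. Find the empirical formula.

mol C = 0.769 g CO₂ ÷ 44.009 g/mol = 0.01747 mol
mol H = 2 × 0.0315 g H₂O ÷ 18.015 g/mol = 0.003497 mol
mass O = 0.493 − (0.2099 + 0.003525) = 0.2796 g → mol O = 0.2796 ÷ 15.999 = 0.01748 mol
Divide by the smallest (0.003497 mol): C 4.997, H 1.000, O 4.997

C5HO5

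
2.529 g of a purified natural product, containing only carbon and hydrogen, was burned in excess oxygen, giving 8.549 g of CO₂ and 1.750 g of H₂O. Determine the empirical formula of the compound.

CH

mol C = 8.549 g CO₂ ÷ 44.009 g/mol = 0.19426 mol
mol H = 2 × 1.750 g H₂O ÷ 18.015 g/mol = 0.19428 mol
Divide by the smallest (0.19426 mol): C 1.000, H 1.000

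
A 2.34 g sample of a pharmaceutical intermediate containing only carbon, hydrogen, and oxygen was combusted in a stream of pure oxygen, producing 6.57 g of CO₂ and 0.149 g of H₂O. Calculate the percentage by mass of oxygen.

mol C = 6.57 g CO₂ ÷ 44.009 g/mol = 0.1493 mol
mol H = 2 × 0.149 g H₂O ÷ 18.015 g/mol = 0.01654 mol
mass O = 2.34 − (1.793 + 0.01667) = 0.5302 g → mol O = 0.5302 ÷ 15.999 = 0.03314 mol
mass % O = 0.5302 g ÷ 2.34 g × 100%

22.7%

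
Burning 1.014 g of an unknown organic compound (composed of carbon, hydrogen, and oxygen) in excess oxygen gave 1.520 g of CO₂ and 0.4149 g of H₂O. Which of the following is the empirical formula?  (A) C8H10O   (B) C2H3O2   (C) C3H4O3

mol C = 1.520 g CO₂ ÷ 44.009 g/mol = 0.034538 mol
mol H = 2 × 0.4149 g H₂O ÷ 18.015 g/mol = 0.046062 mol
mass O = 1.014 − (0.41484 + 0.046430) = 0.55273 g → mol O = 0.55273 ÷ 15.999 = 0.034548 mol
Divide by the smallest (0.034538 mol): C 1.000, H 1.334, O 1.000
Multiplying each by 3 gives whole numbers: C 3.00, H 4.00, O 3.00

(C) C3H4O3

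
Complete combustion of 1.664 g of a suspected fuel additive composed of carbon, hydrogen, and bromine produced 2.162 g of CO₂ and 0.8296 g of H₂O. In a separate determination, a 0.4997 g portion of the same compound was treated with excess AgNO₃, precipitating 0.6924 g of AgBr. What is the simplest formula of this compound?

C8H15Br2

mol C = 2.162 g CO₂ ÷ 44.009 g/mol = 0.049126 mol
mol H = 2 × 0.8296 g H₂O ÷ 18.015 g/mol = 0.092101 mol
From the AgBr data: mol Br per gram of compound = (0.6924 ÷ 187.772) ÷ 0.4997 = 0.0073793 mol/g, so in the 1.664 g combustion sample mol Br = 0.012279 mol
Divide by the smallest (0.012279 mol): C 4.001, H 7.501, Br 1.000
Multiplying each by 2 gives whole numbers: C 8.00, H 15.00, Br 2.00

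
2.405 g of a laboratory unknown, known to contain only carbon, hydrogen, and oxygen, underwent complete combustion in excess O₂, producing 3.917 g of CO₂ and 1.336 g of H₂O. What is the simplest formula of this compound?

C6H10O5

mol C = 3.917 g CO₂ ÷ 44.009 g/mol = 0.089005 mol
mol H = 2 × 1.336 g H₂O ÷ 18.015 g/mol = 0.14832 mol
mass O = 2.405 − (1.0690 + 0.14951) = 1.1865 g → mol O = 1.1865 ÷ 15.999 = 0.074158 mol
Divide by the smallest (0.074158 mol): C 1.200, H 2.000, O 1.000
Multiplying each by 5 gives whole numbers: C 6.00, H 10.00, O 5.00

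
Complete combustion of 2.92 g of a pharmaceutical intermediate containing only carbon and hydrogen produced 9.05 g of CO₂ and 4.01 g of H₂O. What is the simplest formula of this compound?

C6H13

mol C = 9.05 g CO₂ ÷ 44.009 g/mol = 0.2056 mol
mol H = 2 × 4.01 g H₂O ÷ 18.015 g/mol = 0.4452 mol
Divide by the smallest (0.2056 mol): C 1.000, H 2.165
Multiplying each by 6 gives whole numbers: C 6.00, H 12.99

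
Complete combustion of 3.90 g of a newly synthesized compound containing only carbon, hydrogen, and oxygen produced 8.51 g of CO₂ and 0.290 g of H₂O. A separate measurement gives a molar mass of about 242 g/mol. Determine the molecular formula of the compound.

C12H2O6

mol C = 8.51 g CO₂ ÷ 44.009 g/mol = 0.1934 mol
mol H = 2 × 0.290 g H₂O ÷ 18.015 g/mol = 0.03220 mol
mass O = 3.90 − (2.323 + 0.03245) = 1.545 g → mol O = 1.545 ÷ 15.999 = 0.09657 mol
Divide by the smallest (0.03220 mol): C 6.006, H 1.000, O 2.999
Empirical formula: C6HO3
Empirical-formula mass = 121.07 g/mol; 242 ÷ 121.07 ≈ 2, so the molecular formula is C12H2O6.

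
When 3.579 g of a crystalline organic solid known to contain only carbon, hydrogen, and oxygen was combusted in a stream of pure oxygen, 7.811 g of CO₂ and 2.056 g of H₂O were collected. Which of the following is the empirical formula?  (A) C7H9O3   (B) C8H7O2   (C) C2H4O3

(A) C7H9O3

mol C = 7.811 g CO₂ ÷ 44.009 g/mol = 0.17749 mol
mol H = 2 × 2.056 g H₂O ÷ 18.015 g/mol = 0.22825 mol
mass O = 3.579 − (2.1318 + 0.23008) = 1.2171 g → mol O = 1.2171 ÷ 15.999 = 0.076075 mol
Divide by the smallest (0.076075 mol): C 2.333, H 3.000, O 1.000
Multiplying each by 3 gives whole numbers: C 7.00, H 9.00, O 3.00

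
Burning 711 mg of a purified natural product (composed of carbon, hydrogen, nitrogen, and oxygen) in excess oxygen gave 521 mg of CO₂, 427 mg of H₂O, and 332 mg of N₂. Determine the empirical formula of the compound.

mol C = 0.521 g CO₂ ÷ 44.009 g/mol = 0.01184 mol
mol H = 2 × 0.427 g H₂O ÷ 18.015 g/mol = 0.04740 mol
mol N = 2 × 0.332 g N₂ ÷ 28.014 g/mol = 0.02370 mol
mass O = 0.711 − (0.1422 + 0.04778 + 0.3320) = 0.1890 g → mol O = 0.1890 ÷ 15.999 = 0.01181 mol
Divide by the smallest (0.01181 mol): C 1.002, H 4.012, N 2.006, O 1.000

CH4N2O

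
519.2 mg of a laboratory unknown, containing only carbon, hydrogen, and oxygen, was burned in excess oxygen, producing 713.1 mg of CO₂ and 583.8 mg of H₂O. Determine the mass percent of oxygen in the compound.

49.93%

mol C = 0.7131 g CO₂ ÷ 44.009 g/mol = 0.016204 mol
mol H = 2 × 0.5838 g H₂O ÷ 18.015 g/mol = 0.064813 mol
mass O = 0.5192 − (0.19462 + 0.065331) = 0.25925 g → mol O = 0.25925 ÷ 15.999 = 0.016204 mol
mass % O = 0.25925 g ÷ 0.5192 g × 100%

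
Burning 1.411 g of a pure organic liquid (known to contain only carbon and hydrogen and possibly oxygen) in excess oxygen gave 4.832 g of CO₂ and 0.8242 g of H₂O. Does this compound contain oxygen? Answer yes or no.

mol C = 4.832 g CO₂ ÷ 44.009 g/mol = 0.10980 mol
mol H = 2 × 0.8242 g H₂O ÷ 18.015 g/mol = 0.091502 mol
C and H together account for 1.4110 g — essentially the entire 1.411 g sample — so the compound contains no oxygen.

no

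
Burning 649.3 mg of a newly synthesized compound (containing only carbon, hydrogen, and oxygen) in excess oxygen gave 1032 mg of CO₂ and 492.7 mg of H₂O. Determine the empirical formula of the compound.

C6H14O5

mol C = 1.032 g CO₂ ÷ 44.009 g/mol = 0.023450 mol
mol H = 2 × 0.4927 g H₂O ÷ 18.015 g/mol = 0.054699 mol
mass O = 0.6493 − (0.28165 + 0.055136) = 0.31251 g → mol O = 0.31251 ÷ 15.999 = 0.019533 mol
Divide by the smallest (0.019533 mol): C 1.201, H 2.800, O 1.000
Multiplying each by 5 gives whole numbers: C 6.00, H 14.00, O 5.00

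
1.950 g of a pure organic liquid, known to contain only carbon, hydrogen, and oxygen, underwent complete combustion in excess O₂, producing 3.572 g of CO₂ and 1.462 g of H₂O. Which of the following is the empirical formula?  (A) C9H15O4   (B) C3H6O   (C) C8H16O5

mol C = 3.572 g CO₂ ÷ 44.009 g/mol = 0.081165 mol
mol H = 2 × 1.462 g H₂O ÷ 18.015 g/mol = 0.16231 mol
mass O = 1.950 − (0.97488 + 0.16361) = 0.81152 g → mol O = 0.81152 ÷ 15.999 = 0.050723 mol
Divide by the smallest (0.050723 mol): C 1.600, H 3.200, O 1.000
Multiplying each by 5 gives whole numbers: C 8.00, H 16.00, O 5.00

(C) C8H16O5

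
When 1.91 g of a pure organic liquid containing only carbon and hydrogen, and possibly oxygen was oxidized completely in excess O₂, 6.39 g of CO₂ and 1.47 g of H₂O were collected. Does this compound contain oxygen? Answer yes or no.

no

mol C = 6.39 g CO₂ ÷ 44.009 g/mol = 0.1452 mol
mol H = 2 × 1.47 g H₂O ÷ 18.015 g/mol = 0.1632 mol
C and H together account for 1.908 g — essentially the entire 1.91 g sample — so the compound contains no oxygen.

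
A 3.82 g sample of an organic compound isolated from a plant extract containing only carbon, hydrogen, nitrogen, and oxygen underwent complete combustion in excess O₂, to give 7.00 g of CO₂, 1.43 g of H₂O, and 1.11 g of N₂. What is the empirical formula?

C4H4N2O

mol C = 7.00 g CO₂ ÷ 44.009 g/mol = 0.1591 mol
mol H = 2 × 1.43 g H₂O ÷ 18.015 g/mol = 0.1588 mol
mol N = 2 × 1.11 g N₂ ÷ 28.014 g/mol = 0.07925 mol
mass O = 3.82 − (1.910 + 0.1600 + 1.110) = 0.6395 g → mol O = 0.6395 ÷ 15.999 = 0.03997 mol
Divide by the smallest (0.03997 mol): C 3.979, H 3.972, N 1.983, O 1.000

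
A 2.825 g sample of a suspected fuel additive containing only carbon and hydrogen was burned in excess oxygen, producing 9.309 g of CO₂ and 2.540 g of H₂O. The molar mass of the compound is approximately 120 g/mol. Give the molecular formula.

mol C = 9.309 g CO₂ ÷ 44.009 g/mol = 0.21152 mol
mol H = 2 × 2.540 g H₂O ÷ 18.015 g/mol = 0.28199 mol
Divide by the smallest (0.21152 mol): C 1.000, H 1.333
Multiplying each by 3 gives whole numbers: C 3.00, H 4.00
Empirical formula: C3H4
Empirical-formula mass = 40.06 g/mol; 120 ÷ 40.06 ≈ 3, so the molecular formula is C9H12.

C9H12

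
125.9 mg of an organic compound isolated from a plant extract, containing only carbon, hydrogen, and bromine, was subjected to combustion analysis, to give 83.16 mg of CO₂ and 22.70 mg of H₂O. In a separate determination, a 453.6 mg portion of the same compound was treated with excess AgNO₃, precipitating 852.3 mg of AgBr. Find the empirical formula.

C3H4Br2

mol C = 0.08316 g CO₂ ÷ 44.009 g/mol = 0.0018896 mol
mol H = 2 × 0.02270 g H₂O ÷ 18.015 g/mol = 0.0025201 mol
From the AgBr data: mol Br per gram of compound = (0.8523 ÷ 187.772) ÷ 0.4536 = 0.010007 mol/g, so in the 0.1259 g combustion sample mol Br = 0.0012598 mol
Divide by the smallest (0.0012598 mol): C 1.500, H 2.000, Br 1.000
Multiplying each by 2 gives whole numbers: C 3.00, H 4.00, Br 2.00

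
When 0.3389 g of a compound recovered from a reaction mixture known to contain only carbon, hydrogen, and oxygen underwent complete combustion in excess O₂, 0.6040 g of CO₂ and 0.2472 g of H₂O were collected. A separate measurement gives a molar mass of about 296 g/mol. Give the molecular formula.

mol C = 0.6040 g CO₂ ÷ 44.009 g/mol = 0.013724 mol
mol H = 2 × 0.2472 g H₂O ÷ 18.015 g/mol = 0.027444 mol
mass O = 0.3389 − (0.16484 + 0.027663) = 0.14639 g → mol O = 0.14639 ÷ 15.999 = 0.0091501 mol
Divide by the smallest (0.0091501 mol): C 1.500, H 2.999, O 1.000
Multiplying each by 2 gives whole numbers: C 3.00, H 6.00, O 2.00
Empirical formula: C3H6O2
Empirical-formula mass = 74.08 g/mol; 296 ÷ 74.08 ≈ 4, so the molecular formula is C12H24O8.

C12H24O8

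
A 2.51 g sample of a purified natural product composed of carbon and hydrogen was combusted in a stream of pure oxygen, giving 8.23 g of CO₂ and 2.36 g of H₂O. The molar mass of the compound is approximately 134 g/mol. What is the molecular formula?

mol C = 8.23 g CO₂ ÷ 44.009 g/mol = 0.1870 mol
mol H = 2 × 2.36 g H₂O ÷ 18.015 g/mol = 0.2620 mol
Divide by the smallest (0.1870 mol): C 1.000, H 1.401
Multiplying each by 5 gives whole numbers: C 5.00, H 7.01
Empirical formula: C5H7
Empirical-formula mass = 67.11 g/mol; 134 ÷ 67.11 ≈ 2, so the molecular formula is C10H14.

C10H14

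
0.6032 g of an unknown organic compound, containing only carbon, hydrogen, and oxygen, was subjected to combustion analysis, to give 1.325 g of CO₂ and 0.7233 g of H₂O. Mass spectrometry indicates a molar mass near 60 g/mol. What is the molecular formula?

mol C = 1.325 g CO₂ ÷ 44.009 g/mol = 0.030107 mol
mol H = 2 × 0.7233 g H₂O ÷ 18.015 g/mol = 0.080300 mol
mass O = 0.6032 − (0.36162 + 0.080942) = 0.16064 g → mol O = 0.16064 ÷ 15.999 = 0.010040 mol
Divide by the smallest (0.010040 mol): C 2.999, H 7.998, O 1.000
Empirical formula: C3H8O
Empirical-formula mass = 60.10 g/mol; 60 ÷ 60.10 ≈ 1, so the molecular formula is C3H8O.

C3H8O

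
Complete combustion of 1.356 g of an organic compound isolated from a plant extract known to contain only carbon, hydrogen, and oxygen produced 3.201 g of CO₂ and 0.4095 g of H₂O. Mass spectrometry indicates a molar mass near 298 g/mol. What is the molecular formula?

mol C = 3.201 g CO₂ ÷ 44.009 g/mol = 0.072735 mol
mol H = 2 × 0.4095 g H₂O ÷ 18.015 g/mol = 0.045462 mol
mass O = 1.356 − (0.87362 + 0.045826) = 0.43655 g → mol O = 0.43655 ÷ 15.999 = 0.027286 mol
Divide by the smallest (0.027286 mol): C 2.666, H 1.666, O 1.000
Multiplying each by 3 gives whole numbers: C 8.00, H 5.00, O 3.00
Empirical formula: C8H5O3
Empirical-formula mass = 149.12 g/mol; 298 ÷ 149.12 ≈ 2, so the molecular formula is C16H10O6.

C16H10O6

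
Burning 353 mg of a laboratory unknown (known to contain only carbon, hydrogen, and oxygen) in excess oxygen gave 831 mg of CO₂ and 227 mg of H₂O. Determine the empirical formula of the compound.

mol C = 0.831 g CO₂ ÷ 44.009 g/mol = 0.01888 mol
mol H = 2 × 0.227 g H₂O ÷ 18.015 g/mol = 0.02520 mol
mass O = 0.353 − (0.2268 + 0.02540) = 0.1008 g → mol O = 0.1008 ÷ 15.999 = 0.006300 mol
Divide by the smallest (0.006300 mol): C 2.997, H 4.000, O 1.000

C3H4O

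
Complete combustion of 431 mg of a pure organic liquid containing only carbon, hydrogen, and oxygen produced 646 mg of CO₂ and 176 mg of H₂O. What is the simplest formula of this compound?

mol C = 0.646 g CO₂ ÷ 44.009 g/mol = 0.01468 mol
mol H = 2 × 0.176 g H₂O ÷ 18.015 g/mol = 0.01954 mol
mass O = 0.431 − (0.1763 + 0.01970) = 0.2350 g → mol O = 0.2350 ÷ 15.999 = 0.01469 mol
Divide by the smallest (0.01468 mol): C 1.000, H 1.331, O 1.001
Multiplying each by 3 gives whole numbers: C 3.00, H 3.99, O 3.00

C3H4O3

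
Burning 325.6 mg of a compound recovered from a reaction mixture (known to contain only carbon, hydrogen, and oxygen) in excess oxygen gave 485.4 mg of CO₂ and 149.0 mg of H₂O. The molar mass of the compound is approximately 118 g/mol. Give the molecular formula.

mol C = 0.4854 g CO₂ ÷ 44.009 g/mol = 0.011030 mol
mol H = 2 × 0.1490 g H₂O ÷ 18.015 g/mol = 0.016542 mol
mass O = 0.3256 − (0.13248 + 0.016674) = 0.17645 g → mol O = 0.17645 ÷ 15.999 = 0.011029 mol
Divide by the smallest (0.011029 mol): C 1.000, H 1.500, O 1.000
Multiplying each by 2 gives whole numbers: C 2.00, H 3.00, O 2.00
Empirical formula: C2H3O2
Empirical-formula mass = 59.04 g/mol; 118 ÷ 59.04 ≈ 2, so the molecular formula is C4H6O4.

C4H6O4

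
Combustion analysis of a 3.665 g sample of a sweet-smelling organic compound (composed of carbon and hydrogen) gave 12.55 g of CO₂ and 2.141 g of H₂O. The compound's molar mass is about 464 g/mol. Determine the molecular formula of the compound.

mol C = 12.55 g CO₂ ÷ 44.009 g/mol = 0.28517 mol
mol H = 2 × 2.141 g H₂O ÷ 18.015 g/mol = 0.23769 mol
Divide by the smallest (0.23769 mol): C 1.200, H 1.000
Multiplying each by 5 gives whole numbers: C 6.00, H 5.00
Empirical formula: C6H5
Empirical-formula mass = 77.11 g/mol; 464 ÷ 77.11 ≈ 6, so the molecular formula is C36H30.

C36H30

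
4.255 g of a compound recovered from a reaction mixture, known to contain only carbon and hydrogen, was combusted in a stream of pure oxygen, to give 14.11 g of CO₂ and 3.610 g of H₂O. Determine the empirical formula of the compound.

C4H5

mol C = 14.11 g CO₂ ÷ 44.009 g/mol = 0.32062 mol
mol H = 2 × 3.610 g H₂O ÷ 18.015 g/mol = 0.40078 mol
Divide by the smallest (0.32062 mol): C 1.000, H 1.250
Multiplying each by 4 gives whole numbers: C 4.00, H 5.00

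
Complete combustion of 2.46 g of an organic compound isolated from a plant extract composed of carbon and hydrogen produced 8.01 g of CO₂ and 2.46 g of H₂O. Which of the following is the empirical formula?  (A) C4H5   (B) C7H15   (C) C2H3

mol C = 8.01 g CO₂ ÷ 44.009 g/mol = 0.1820 mol
mol H = 2 × 2.46 g H₂O ÷ 18.015 g/mol = 0.2731 mol
Divide by the smallest (0.1820 mol): C 1.000, H 1.501
Multiplying each by 2 gives whole numbers: C 2.00, H 3.00

(C) C2H3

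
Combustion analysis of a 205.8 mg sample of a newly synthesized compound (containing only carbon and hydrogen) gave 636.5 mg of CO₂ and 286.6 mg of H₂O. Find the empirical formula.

mol C = 0.6365 g CO₂ ÷ 44.009 g/mol = 0.014463 mol
mol H = 2 × 0.2866 g H₂O ÷ 18.015 g/mol = 0.031818 mol
Divide by the smallest (0.014463 mol): C 1.000, H 2.200
Multiplying each by 5 gives whole numbers: C 5.00, H 11.00

C5H11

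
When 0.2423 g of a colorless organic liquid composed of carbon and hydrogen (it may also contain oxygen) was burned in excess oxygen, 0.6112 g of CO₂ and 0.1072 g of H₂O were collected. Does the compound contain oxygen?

mol C = 0.6112 g CO₂ ÷ 44.009 g/mol = 0.013888 mol
mol H = 2 × 0.1072 g H₂O ÷ 18.015 g/mol = 0.011901 mol
C and H account for only 0.17881 g of the 0.2423 g sample; the remaining 0.063494 g must be oxygen.

yes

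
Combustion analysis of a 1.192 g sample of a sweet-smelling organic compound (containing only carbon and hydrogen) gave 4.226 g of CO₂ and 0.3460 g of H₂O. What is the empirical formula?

C5H2

mol C = 4.226 g CO₂ ÷ 44.009 g/mol = 0.096026 mol
mol H = 2 × 0.3460 g H₂O ÷ 18.015 g/mol = 0.038412 mol
Divide by the smallest (0.038412 mol): C 2.500, H 1.000
Multiplying each by 2 gives whole numbers: C 5.00, H 2.00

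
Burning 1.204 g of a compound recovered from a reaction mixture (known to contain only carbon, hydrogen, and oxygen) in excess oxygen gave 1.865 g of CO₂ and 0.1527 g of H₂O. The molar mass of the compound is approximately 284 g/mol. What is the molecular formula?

C10H4O10

mol C = 1.865 g CO₂ ÷ 44.009 g/mol = 0.042378 mol
mol H = 2 × 0.1527 g H₂O ÷ 18.015 g/mol = 0.016953 mol
mass O = 1.204 − (0.50900 + 0.017088) = 0.67791 g → mol O = 0.67791 ÷ 15.999 = 0.042372 mol
Divide by the smallest (0.016953 mol): C 2.500, H 1.000, O 2.499
Multiplying each by 2 gives whole numbers: C 5.00, H 2.00, O 5.00
Empirical formula: C5H2O5
Empirical-formula mass = 142.07 g/mol; 284 ÷ 142.07 ≈ 2, so the molecular formula is C10H4O10.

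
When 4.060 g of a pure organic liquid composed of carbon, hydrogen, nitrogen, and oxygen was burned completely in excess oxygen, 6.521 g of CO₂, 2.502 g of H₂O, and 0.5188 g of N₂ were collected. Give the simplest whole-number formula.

C8H15N2O5

mol C = 6.521 g CO₂ ÷ 44.009 g/mol = 0.14817 mol
mol H = 2 × 2.502 g H₂O ÷ 18.015 g/mol = 0.27777 mol
mol N = 2 × 0.5188 g N₂ ÷ 28.014 g/mol = 0.037039 mol
mass O = 4.060 − (1.7797 + 0.27999 + 0.51880) = 1.4815 g → mol O = 1.4815 ÷ 15.999 = 0.092599 mol
Divide by the smallest (0.037039 mol): C 4.001, H 7.499, N 1.000, O 2.500
Multiplying each by 2 gives whole numbers: C 8.00, H 15.00, N 2.00, O 5.00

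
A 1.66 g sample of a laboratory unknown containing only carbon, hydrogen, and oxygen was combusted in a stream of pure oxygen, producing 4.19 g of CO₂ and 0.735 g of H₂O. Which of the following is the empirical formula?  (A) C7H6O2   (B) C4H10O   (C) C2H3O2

mol C = 4.19 g CO₂ ÷ 44.009 g/mol = 0.09521 mol
mol H = 2 × 0.735 g H₂O ÷ 18.015 g/mol = 0.08160 mol
mass O = 1.66 − (1.144 + 0.08225) = 0.4342 g → mol O = 0.4342 ÷ 15.999 = 0.02714 mol
Divide by the smallest (0.02714 mol): C 3.508, H 3.007, O 1.000
Multiplying each by 2 gives whole numbers: C 7.02, H 6.01, O 2.00

(A) C7H6O2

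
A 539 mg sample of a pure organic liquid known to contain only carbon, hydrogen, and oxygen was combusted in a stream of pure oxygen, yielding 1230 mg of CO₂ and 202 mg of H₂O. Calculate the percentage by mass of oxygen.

mol C = 1.23 g CO₂ ÷ 44.009 g/mol = 0.02795 mol
mol H = 2 × 0.202 g H₂O ÷ 18.015 g/mol = 0.02243 mol
mass O = 0.539 − (0.3357 + 0.02261) = 0.1807 g → mol O = 0.1807 ÷ 15.999 = 0.01129 mol
mass % O = 0.1807 g ÷ 0.539 g × 100%

33.5%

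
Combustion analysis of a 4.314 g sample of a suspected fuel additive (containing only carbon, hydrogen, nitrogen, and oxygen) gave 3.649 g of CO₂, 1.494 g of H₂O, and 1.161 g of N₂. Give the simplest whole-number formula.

C2H4N2O3

mol C = 3.649 g CO₂ ÷ 44.009 g/mol = 0.082915 mol
mol H = 2 × 1.494 g H₂O ÷ 18.015 g/mol = 0.16586 mol
mol N = 2 × 1.161 g N₂ ÷ 28.014 g/mol = 0.082887 mol
mass O = 4.314 − (0.99589 + 0.16719 + 1.1610) = 1.9899 g → mol O = 1.9899 ÷ 15.999 = 0.12438 mol
Divide by the smallest (0.082887 mol): C 1.000, H 2.001, N 1.000, O 1.501
Multiplying each by 2 gives whole numbers: C 2.00, H 4.00, N 2.00, O 3.00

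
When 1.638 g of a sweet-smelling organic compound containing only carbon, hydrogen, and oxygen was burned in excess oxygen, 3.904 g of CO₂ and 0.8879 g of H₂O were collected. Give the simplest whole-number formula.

mol C = 3.904 g CO₂ ÷ 44.009 g/mol = 0.088709 mol
mol H = 2 × 0.8879 g H₂O ÷ 18.015 g/mol = 0.098573 mol
mass O = 1.638 − (1.0655 + 0.099362) = 0.47315 g → mol O = 0.47315 ÷ 15.999 = 0.029574 mol
Divide by the smallest (0.029574 mol): C 3.000, H 3.333, O 1.000
Multiplying each by 3 gives whole numbers: C 9.00, H 10.00, O 3.00

C9H10O3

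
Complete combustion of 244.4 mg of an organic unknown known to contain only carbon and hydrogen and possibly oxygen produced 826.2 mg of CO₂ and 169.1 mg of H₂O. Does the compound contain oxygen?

no

mol C = 0.8262 g CO₂ ÷ 44.009 g/mol = 0.018773 mol
mol H = 2 × 0.1691 g H₂O ÷ 18.015 g/mol = 0.018773 mol
C and H together account for 0.24441 g — essentially the entire 0.2444 g sample — so the compound contains no oxygen.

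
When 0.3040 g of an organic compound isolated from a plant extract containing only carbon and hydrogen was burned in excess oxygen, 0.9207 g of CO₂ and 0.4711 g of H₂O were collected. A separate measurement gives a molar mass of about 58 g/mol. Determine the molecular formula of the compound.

C4H10

mol C = 0.9207 g CO₂ ÷ 44.009 g/mol = 0.020921 mol
mol H = 2 × 0.4711 g H₂O ÷ 18.015 g/mol = 0.052301 mol
Divide by the smallest (0.020921 mol): C 1.000, H 2.500
Multiplying each by 2 gives whole numbers: C 2.00, H 5.00
Empirical formula: C2H5
Empirical-formula mass = 29.06 g/mol; 58 ÷ 29.06 ≈ 2, so the molecular formula is C4H10.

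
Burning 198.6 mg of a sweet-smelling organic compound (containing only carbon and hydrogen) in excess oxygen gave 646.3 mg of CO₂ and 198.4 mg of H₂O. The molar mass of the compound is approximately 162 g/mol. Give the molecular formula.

C12H18

mol C = 0.6463 g CO₂ ÷ 44.009 g/mol = 0.014686 mol
mol H = 2 × 0.1984 g H₂O ÷ 18.015 g/mol = 0.022026 mol
Divide by the smallest (0.014686 mol): C 1.000, H 1.500
Multiplying each by 2 gives whole numbers: C 2.00, H 3.00
Empirical formula: C2H3
Empirical-formula mass = 27.05 g/mol; 162 ÷ 27.05 ≈ 6, so the molecular formula is C12H18.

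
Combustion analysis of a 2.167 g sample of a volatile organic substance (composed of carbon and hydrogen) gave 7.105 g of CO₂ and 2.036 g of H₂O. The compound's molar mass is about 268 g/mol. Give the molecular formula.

C20H28

mol C = 7.105 g CO₂ ÷ 44.009 g/mol = 0.16144 mol
mol H = 2 × 2.036 g H₂O ÷ 18.015 g/mol = 0.22603 mol
Divide by the smallest (0.16144 mol): C 1.000, H 1.400
Multiplying each by 5 gives whole numbers: C 5.00, H 7.00
Empirical formula: C5H7
Empirical-formula mass = 67.11 g/mol; 268 ÷ 67.11 ≈ 4, so the molecular formula is C20H28.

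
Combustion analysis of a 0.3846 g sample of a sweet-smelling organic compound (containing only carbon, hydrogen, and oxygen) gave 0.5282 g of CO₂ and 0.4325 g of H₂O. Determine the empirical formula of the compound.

CH4O

mol C = 0.5282 g CO₂ ÷ 44.009 g/mol = 0.012002 mol
mol H = 2 × 0.4325 g H₂O ÷ 18.015 g/mol = 0.048016 mol
mass O = 0.3846 − (0.14416 + 0.048400) = 0.19204 g → mol O = 0.19204 ÷ 15.999 = 0.012003 mol
Divide by the smallest (0.012002 mol): C 1.000, H 4.001, O 1.000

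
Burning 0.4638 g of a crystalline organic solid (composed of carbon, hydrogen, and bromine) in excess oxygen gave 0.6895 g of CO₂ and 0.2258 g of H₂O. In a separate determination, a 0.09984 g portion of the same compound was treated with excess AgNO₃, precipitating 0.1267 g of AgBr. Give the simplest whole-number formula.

C5H8Br

mol C = 0.6895 g CO₂ ÷ 44.009 g/mol = 0.015667 mol
mol H = 2 × 0.2258 g H₂O ÷ 18.015 g/mol = 0.025068 mol
From the AgBr data: mol Br per gram of compound = (0.1267 ÷ 187.772) ÷ 0.09984 = 0.0067584 mol/g, so in the 0.4638 g combustion sample mol Br = 0.0031345 mol
Divide by the smallest (0.0031345 mol): C 4.998, H 7.997, Br 1.000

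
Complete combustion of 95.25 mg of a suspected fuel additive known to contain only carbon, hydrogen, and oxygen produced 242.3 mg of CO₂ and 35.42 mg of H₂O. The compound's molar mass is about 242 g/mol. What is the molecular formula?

C14H10O4

mol C = 0.2423 g CO₂ ÷ 44.009 g/mol = 0.0055057 mol
mol H = 2 × 0.03542 g H₂O ÷ 18.015 g/mol = 0.0039323 mol
mass O = 0.09525 − (0.066129 + 0.0039637) = 0.025157 g → mol O = 0.025157 ÷ 15.999 = 0.0015724 mol
Divide by the smallest (0.0015724 mol): C 3.501, H 2.501, O 1.000
Multiplying each by 2 gives whole numbers: C 7.00, H 5.00, O 2.00
Empirical formula: C7H5O2
Empirical-formula mass = 121.11 g/mol; 242 ÷ 121.11 ≈ 2, so the molecular formula is C14H10O4.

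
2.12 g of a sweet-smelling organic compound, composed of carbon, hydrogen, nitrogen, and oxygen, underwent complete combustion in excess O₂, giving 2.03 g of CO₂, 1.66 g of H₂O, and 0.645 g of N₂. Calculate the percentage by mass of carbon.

mol C = 2.03 g CO₂ ÷ 44.009 g/mol = 0.04613 mol
mol H = 2 × 1.66 g H₂O ÷ 18.015 g/mol = 0.1843 mol
mol N = 2 × 0.645 g N₂ ÷ 28.014 g/mol = 0.04605 mol
mass O = 2.12 − (0.5540 + 0.1858 + 0.6450) = 0.7352 g → mol O = 0.7352 ÷ 15.999 = 0.04595 mol
mass % C = 0.5540 g ÷ 2.12 g × 100%

26.1%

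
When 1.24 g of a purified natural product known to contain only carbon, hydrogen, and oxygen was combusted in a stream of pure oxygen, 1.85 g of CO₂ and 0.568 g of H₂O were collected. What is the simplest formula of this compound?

C2H3O2

mol C = 1.85 g CO₂ ÷ 44.009 g/mol = 0.04204 mol
mol H = 2 × 0.568 g H₂O ÷ 18.015 g/mol = 0.06306 mol
mass O = 1.24 − (0.5049 + 0.06356) = 0.6715 g → mol O = 0.6715 ÷ 15.999 = 0.04197 mol
Divide by the smallest (0.04197 mol): C 1.002, H 1.502, O 1.000
Multiplying each by 2 gives whole numbers: C 2.00, H 3.00, O 2.00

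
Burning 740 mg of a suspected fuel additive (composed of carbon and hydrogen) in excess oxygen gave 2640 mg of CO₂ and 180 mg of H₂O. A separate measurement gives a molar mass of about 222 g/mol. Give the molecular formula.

C18H6

mol C = 2.64 g CO₂ ÷ 44.009 g/mol = 0.05999 mol
mol H = 2 × 0.180 g H₂O ÷ 18.015 g/mol = 0.01998 mol
Divide by the smallest (0.01998 mol): C 3.002, H 1.000
Empirical formula: C3H
Empirical-formula mass = 37.04 g/mol; 222 ÷ 37.04 ≈ 6, so the molecular formula is C18H6.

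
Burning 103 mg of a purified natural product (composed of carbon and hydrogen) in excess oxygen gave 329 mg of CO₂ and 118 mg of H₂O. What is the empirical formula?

C4H7

mol C = 0.329 g CO₂ ÷ 44.009 g/mol = 0.007476 mol
mol H = 2 × 0.118 g H₂O ÷ 18.015 g/mol = 0.01310 mol
Divide by the smallest (0.007476 mol): C 1.000, H 1.752
Multiplying each by 4 gives whole numbers: C 4.00, H 7.01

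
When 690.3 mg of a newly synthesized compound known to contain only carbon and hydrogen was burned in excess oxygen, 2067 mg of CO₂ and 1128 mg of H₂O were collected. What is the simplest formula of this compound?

mol C = 2.067 g CO₂ ÷ 44.009 g/mol = 0.046968 mol
mol H = 2 × 1.128 g H₂O ÷ 18.015 g/mol = 0.12523 mol
Divide by the smallest (0.046968 mol): C 1.000, H 2.666
Multiplying each by 3 gives whole numbers: C 3.00, H 8.00

C3H8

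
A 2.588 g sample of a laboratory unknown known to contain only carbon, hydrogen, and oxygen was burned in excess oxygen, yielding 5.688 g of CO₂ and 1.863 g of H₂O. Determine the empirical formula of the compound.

mol C = 5.688 g CO₂ ÷ 44.009 g/mol = 0.12925 mol
mol H = 2 × 1.863 g H₂O ÷ 18.015 g/mol = 0.20683 mol
mass O = 2.588 − (1.5524 + 0.20848) = 0.82714 g → mol O = 0.82714 ÷ 15.999 = 0.051700 mol
Divide by the smallest (0.051700 mol): C 2.500, H 4.001, O 1.000
Multiplying each by 2 gives whole numbers: C 5.00, H 8.00, O 2.00

C5H8O2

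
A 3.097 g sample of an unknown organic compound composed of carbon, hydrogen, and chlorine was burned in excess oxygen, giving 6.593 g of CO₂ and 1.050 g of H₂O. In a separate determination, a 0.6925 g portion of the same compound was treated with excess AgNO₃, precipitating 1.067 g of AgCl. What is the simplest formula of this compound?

C9H7Cl2

mol C = 6.593 g CO₂ ÷ 44.009 g/mol = 0.14981 mol
mol H = 2 × 1.050 g H₂O ÷ 18.015 g/mol = 0.11657 mol
From the AgCl data: mol Cl per gram of compound = (1.067 ÷ 143.318) ÷ 0.6925 = 0.010751 mol/g, so in the 3.097 g combustion sample mol Cl = 0.033295 mol
Divide by the smallest (0.033295 mol): C 4.499, H 3.501, Cl 1.000
Multiplying each by 2 gives whole numbers: C 9.00, H 7.00, Cl 2.00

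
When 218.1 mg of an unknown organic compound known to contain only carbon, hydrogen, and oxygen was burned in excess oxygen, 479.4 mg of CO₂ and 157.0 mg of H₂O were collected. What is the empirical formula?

mol C = 0.4794 g CO₂ ÷ 44.009 g/mol = 0.010893 mol
mol H = 2 × 0.1570 g H₂O ÷ 18.015 g/mol = 0.017430 mol
mass O = 0.2181 − (0.13084 + 0.017569) = 0.069692 g → mol O = 0.069692 ÷ 15.999 = 0.0043560 mol
Divide by the smallest (0.0043560 mol): C 2.501, H 4.001, O 1.000
Multiplying each by 2 gives whole numbers: C 5.00, H 8.00, O 2.00

C5H8O2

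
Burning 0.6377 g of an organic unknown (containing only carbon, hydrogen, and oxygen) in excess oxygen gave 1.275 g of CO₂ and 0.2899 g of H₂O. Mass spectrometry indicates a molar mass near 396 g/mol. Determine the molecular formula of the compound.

C18H20O10

mol C = 1.275 g CO₂ ÷ 44.009 g/mol = 0.028971 mol
mol H = 2 × 0.2899 g H₂O ÷ 18.015 g/mol = 0.032184 mol
mass O = 0.6377 − (0.34797 + 0.032442) = 0.25728 g → mol O = 0.25728 ÷ 15.999 = 0.016081 mol
Divide by the smallest (0.016081 mol): C 1.802, H 2.001, O 1.000
Multiplying each by 5 gives whole numbers: C 9.01, H 10.01, O 5.00
Empirical formula: C9H10O5
Empirical-formula mass = 198.17 g/mol; 396 ÷ 198.17 ≈ 2, so the molecular formula is C18H20O10.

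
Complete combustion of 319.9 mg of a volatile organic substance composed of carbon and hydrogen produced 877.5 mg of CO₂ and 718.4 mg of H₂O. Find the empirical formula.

CH4

mol C = 0.8775 g CO₂ ÷ 44.009 g/mol = 0.019939 mol
mol H = 2 × 0.7184 g H₂O ÷ 18.015 g/mol = 0.079756 mol
Divide by the smallest (0.019939 mol): C 1.000, H 4.000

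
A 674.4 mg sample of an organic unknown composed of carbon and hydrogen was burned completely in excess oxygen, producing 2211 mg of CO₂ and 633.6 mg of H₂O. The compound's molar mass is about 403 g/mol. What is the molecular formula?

C30H42

mol C = 2.211 g CO₂ ÷ 44.009 g/mol = 0.050240 mol
mol H = 2 × 0.6336 g H₂O ÷ 18.015 g/mol = 0.070341 mol
Divide by the smallest (0.050240 mol): C 1.000, H 1.400
Multiplying each by 5 gives whole numbers: C 5.00, H 7.00
Empirical formula: C5H7
Empirical-formula mass = 67.11 g/mol; 403 ÷ 67.11 ≈ 6, so the molecular formula is C30H42.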